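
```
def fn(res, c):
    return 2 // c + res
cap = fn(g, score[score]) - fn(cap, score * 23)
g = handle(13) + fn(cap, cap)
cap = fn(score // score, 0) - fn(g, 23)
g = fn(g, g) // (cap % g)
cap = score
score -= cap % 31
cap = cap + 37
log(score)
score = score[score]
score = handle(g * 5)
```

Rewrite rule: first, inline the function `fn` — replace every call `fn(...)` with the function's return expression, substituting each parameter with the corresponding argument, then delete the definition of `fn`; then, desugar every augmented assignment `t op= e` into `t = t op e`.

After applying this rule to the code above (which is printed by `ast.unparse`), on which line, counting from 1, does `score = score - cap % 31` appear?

6

Transformed code:
cap = 2 // score[score] + g - (2 // (score * 23) + cap)
g = handle(13) + (2 // cap + cap)
cap = 2 // 0 + score // score - (2 // 23 + g)
g = (2 // g + g) // (cap % g)
cap = score
score = score - cap % 31
cap = cap + 37
log(score)
score = score[score]
score = handle(g * 5)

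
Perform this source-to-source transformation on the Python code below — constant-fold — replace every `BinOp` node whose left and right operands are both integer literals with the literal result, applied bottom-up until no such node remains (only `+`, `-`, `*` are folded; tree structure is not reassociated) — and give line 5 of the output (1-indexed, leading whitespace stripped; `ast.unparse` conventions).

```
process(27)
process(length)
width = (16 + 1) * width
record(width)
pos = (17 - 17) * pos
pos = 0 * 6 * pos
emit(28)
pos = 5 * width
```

Transformed code:
process(27)
process(length)
width = 17 * width
record(width)
pos = 0 * pos
pos = 0 * pos
emit(28)
pos = 5 * width

pos = 0 * pos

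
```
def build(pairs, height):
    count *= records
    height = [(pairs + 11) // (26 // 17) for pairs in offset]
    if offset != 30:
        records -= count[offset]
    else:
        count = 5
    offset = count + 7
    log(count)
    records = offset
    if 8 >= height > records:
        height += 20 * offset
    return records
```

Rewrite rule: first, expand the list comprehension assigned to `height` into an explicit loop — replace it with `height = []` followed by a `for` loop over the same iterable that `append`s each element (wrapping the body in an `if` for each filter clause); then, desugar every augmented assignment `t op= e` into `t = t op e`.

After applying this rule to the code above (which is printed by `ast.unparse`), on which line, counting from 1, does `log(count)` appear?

11

Transformed code:
def build(pairs, height):
    count = count * records
    height = []
    for pairs in offset:
        height.append((pairs + 11) // (26 // 17))
    if offset != 30:
        records = records - count[offset]
    else:
        count = 5
    offset = count + 7
    log(count)
    records = offset
    if 8 >= height > records:
        height = height + 20 * offset
    return records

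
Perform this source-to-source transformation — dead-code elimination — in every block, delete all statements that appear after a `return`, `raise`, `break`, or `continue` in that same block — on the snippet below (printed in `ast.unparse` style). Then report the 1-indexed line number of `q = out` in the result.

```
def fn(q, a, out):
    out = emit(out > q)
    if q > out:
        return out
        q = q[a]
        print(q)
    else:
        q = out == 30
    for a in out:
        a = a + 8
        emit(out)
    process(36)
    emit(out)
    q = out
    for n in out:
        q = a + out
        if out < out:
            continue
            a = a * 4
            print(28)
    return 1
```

12

Transformed code:
def fn(q, a, out):
    out = emit(out > q)
    if q > out:
        return out
    else:
        q = out == 30
    for a in out:
        a = a + 8
        emit(out)
    process(36)
    emit(out)
    q = out
    for n in out:
        q = a + out
        if out < out:
            continue
    return 1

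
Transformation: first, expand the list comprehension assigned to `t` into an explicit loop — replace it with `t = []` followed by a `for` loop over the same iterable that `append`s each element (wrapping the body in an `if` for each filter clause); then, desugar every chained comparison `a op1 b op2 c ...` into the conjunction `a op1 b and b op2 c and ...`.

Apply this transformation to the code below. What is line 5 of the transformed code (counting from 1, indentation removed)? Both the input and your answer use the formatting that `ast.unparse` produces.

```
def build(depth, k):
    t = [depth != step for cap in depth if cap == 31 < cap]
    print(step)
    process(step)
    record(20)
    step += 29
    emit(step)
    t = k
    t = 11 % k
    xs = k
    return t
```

Transformed code:
def build(depth, k):
    t = []
    for cap in depth:
        if cap == 31 and 31 < cap:
            t.append(depth != step)
    print(step)
    process(step)
    record(20)
    step += 29
    emit(step)
    t = k
    t = 11 % k
    xs = k
    return t

t.append(depth != step)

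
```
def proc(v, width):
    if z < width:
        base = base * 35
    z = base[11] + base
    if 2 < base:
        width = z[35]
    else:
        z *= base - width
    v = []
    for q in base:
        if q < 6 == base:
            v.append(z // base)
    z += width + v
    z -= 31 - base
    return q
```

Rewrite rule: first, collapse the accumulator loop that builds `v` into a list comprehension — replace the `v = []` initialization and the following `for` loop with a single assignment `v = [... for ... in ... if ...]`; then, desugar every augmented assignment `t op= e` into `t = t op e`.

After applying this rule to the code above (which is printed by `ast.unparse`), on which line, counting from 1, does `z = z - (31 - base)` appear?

Transformed code:
def proc(v, width):
    if z < width:
        base = base * 35
    z = base[11] + base
    if 2 < base:
        width = z[35]
    else:
        z = z * (base - width)
    v = [z // base for q in base if q < 6 == base]
    z = z + (width + v)
    z = z - (31 - base)
    return q

11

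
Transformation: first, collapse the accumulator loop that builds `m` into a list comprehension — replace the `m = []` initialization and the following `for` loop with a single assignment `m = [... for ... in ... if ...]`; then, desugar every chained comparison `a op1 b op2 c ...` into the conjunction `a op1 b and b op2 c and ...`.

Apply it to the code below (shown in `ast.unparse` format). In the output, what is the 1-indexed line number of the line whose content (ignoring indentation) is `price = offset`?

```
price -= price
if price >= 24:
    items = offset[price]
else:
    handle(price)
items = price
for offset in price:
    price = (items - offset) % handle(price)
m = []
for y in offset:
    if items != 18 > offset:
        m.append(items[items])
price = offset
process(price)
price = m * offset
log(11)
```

Transformed code:
price -= price
if price >= 24:
    items = offset[price]
else:
    handle(price)
items = price
for offset in price:
    price = (items - offset) % handle(price)
m = [items[items] for y in offset if items != 18 and 18 > offset]
price = offset
process(price)
price = m * offset
log(11)

10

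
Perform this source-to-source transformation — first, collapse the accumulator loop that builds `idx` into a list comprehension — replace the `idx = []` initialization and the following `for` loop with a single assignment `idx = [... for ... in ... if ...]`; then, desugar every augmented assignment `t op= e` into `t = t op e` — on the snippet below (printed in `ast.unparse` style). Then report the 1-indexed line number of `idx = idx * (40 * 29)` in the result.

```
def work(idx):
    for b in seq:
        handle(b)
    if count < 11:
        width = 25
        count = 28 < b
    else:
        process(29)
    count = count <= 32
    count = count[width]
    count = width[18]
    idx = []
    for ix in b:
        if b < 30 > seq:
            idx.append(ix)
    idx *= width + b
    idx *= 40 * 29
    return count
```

Transformed code:
def work(idx):
    for b in seq:
        handle(b)
    if count < 11:
        width = 25
        count = 28 < b
    else:
        process(29)
    count = count <= 32
    count = count[width]
    count = width[18]
    idx = [ix for ix in b if b < 30 > seq]
    idx = idx * (width + b)
    idx = idx * (40 * 29)
    return count

14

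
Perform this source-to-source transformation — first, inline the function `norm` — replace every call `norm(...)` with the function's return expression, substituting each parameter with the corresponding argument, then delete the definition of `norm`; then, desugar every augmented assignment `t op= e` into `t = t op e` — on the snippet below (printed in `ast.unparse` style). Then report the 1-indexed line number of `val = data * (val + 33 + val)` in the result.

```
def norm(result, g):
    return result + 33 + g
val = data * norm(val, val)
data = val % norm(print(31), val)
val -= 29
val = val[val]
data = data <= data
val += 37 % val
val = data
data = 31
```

1

Transformed code:
val = data * (val + 33 + val)
data = val % (print(31) + 33 + val)
val = val - 29
val = val[val]
data = data <= data
val = val + 37 % val
val = data
data = 31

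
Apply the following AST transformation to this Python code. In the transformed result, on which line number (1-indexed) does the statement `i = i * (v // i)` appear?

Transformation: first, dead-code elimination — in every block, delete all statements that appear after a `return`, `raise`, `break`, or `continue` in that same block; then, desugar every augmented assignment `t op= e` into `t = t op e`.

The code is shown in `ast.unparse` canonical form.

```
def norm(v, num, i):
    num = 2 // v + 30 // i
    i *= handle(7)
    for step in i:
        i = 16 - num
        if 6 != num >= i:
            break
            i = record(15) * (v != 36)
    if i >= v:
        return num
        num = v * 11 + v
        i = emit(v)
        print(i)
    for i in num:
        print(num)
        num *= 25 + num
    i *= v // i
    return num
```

Transformed code:
def norm(v, num, i):
    num = 2 // v + 30 // i
    i = i * handle(7)
    for step in i:
        i = 16 - num
        if 6 != num >= i:
            break
    if i >= v:
        return num
    for i in num:
        print(num)
        num = num * (25 + num)
    i = i * (v // i)
    return num

13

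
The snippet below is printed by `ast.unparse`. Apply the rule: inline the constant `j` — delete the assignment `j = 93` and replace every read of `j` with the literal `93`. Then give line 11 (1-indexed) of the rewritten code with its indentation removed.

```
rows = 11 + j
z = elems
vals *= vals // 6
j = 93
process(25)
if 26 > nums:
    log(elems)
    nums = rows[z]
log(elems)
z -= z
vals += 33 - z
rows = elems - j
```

Transformed code:
rows = 11 + 93
z = elems
vals *= vals // 6
process(25)
if 26 > nums:
    log(elems)
    nums = rows[z]
log(elems)
z -= z
vals += 33 - z
rows = elems - 93

rows = elems - 93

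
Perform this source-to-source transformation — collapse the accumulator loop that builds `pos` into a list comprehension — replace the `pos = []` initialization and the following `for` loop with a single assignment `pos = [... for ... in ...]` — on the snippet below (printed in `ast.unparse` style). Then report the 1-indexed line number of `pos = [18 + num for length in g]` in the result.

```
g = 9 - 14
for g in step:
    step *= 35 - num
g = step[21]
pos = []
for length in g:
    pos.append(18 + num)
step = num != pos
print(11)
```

5

Transformed code:
g = 9 - 14
for g in step:
    step *= 35 - num
g = step[21]
pos = [18 + num for length in g]
step = num != pos
print(11)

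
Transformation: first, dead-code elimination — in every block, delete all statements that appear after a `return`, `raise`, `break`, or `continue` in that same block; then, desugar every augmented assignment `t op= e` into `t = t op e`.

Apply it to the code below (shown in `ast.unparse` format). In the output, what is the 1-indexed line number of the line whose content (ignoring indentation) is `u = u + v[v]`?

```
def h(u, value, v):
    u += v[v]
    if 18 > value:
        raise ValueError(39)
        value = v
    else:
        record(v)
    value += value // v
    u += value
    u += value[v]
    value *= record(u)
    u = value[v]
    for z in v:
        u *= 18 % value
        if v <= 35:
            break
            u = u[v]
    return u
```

Transformed code:
def h(u, value, v):
    u = u + v[v]
    if 18 > value:
        raise ValueError(39)
    else:
        record(v)
    value = value + value // v
    u = u + value
    u = u + value[v]
    value = value * record(u)
    u = value[v]
    for z in v:
        u = u * (18 % value)
        if v <= 35:
            break
    return u

2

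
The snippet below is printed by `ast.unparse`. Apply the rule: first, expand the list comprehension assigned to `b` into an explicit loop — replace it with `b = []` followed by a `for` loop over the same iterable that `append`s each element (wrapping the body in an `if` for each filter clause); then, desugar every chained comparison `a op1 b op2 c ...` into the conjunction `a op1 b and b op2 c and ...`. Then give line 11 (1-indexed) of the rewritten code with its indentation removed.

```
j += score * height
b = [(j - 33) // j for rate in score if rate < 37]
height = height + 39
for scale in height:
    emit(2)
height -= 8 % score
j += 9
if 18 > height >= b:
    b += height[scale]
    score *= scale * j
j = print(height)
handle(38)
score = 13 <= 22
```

Transformed code:
j += score * height
b = []
for rate in score:
    if rate < 37:
        b.append((j - 33) // j)
height = height + 39
for scale in height:
    emit(2)
height -= 8 % score
j += 9
if 18 > height and height >= b:
    b += height[scale]
    score *= scale * j
j = print(height)
handle(38)
score = 13 <= 22

if 18 > height and height >= b:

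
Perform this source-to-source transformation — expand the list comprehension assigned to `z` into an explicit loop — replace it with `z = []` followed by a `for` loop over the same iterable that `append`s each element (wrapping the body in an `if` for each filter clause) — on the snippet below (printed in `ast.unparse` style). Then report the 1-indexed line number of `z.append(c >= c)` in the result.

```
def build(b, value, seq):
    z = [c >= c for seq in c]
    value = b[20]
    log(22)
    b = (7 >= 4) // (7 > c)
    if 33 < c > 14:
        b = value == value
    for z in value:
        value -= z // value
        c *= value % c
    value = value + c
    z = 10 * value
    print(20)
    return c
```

4

Transformed code:
def build(b, value, seq):
    z = []
    for seq in c:
        z.append(c >= c)
    value = b[20]
    log(22)
    b = (7 >= 4) // (7 > c)
    if 33 < c > 14:
        b = value == value
    for z in value:
        value -= z // value
        c *= value % c
    value = value + c
    z = 10 * value
    print(20)
    return c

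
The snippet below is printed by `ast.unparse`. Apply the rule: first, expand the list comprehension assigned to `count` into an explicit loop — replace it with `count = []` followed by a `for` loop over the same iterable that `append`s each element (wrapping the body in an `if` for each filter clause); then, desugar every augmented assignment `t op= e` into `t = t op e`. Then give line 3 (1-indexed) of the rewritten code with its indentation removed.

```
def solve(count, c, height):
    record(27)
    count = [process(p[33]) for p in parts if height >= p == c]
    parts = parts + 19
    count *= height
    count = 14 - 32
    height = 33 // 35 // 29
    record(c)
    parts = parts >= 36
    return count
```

Transformed code:
def solve(count, c, height):
    record(27)
    count = []
    for p in parts:
        if height >= p == c:
            count.append(process(p[33]))
    parts = parts + 19
    count = count * height
    count = 14 - 32
    height = 33 // 35 // 29
    record(c)
    parts = parts >= 36
    return count

count = []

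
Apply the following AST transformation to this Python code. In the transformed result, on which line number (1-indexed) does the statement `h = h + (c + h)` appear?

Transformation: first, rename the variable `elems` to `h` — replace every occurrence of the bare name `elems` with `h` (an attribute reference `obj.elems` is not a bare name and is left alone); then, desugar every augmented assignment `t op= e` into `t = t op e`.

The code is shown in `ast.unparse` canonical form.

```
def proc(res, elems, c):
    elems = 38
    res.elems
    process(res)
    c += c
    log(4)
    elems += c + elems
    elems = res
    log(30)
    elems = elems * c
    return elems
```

Transformed code:
def proc(res, h, c):
    h = 38
    res.elems
    process(res)
    c = c + c
    log(4)
    h = h + (c + h)
    h = res
    log(30)
    h = h * c
    return h

7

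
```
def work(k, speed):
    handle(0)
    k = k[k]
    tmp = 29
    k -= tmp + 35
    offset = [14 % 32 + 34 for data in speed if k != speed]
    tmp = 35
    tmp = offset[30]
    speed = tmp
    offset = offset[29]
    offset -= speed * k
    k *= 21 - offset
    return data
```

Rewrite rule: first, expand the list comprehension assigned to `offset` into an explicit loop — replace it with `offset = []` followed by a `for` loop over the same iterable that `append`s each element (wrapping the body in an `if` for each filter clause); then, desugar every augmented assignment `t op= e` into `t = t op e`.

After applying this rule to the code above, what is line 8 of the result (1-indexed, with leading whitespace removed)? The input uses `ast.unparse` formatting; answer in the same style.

if k != speed:

Transformed code:
def work(k, speed):
    handle(0)
    k = k[k]
    tmp = 29
    k = k - (tmp + 35)
    offset = []
    for data in speed:
        if k != speed:
            offset.append(14 % 32 + 34)
    tmp = 35
    tmp = offset[30]
    speed = tmp
    offset = offset[29]
    offset = offset - speed * k
    k = k * (21 - offset)
    return data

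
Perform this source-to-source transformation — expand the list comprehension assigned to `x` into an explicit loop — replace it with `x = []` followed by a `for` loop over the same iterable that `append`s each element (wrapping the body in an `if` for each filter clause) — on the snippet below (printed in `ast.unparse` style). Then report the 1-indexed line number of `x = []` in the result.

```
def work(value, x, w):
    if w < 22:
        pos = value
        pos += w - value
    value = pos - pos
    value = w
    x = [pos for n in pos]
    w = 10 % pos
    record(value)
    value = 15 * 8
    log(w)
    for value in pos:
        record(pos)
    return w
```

7

Transformed code:
def work(value, x, w):
    if w < 22:
        pos = value
        pos += w - value
    value = pos - pos
    value = w
    x = []
    for n in pos:
        x.append(pos)
    w = 10 % pos
    record(value)
    value = 15 * 8
    log(w)
    for value in pos:
        record(pos)
    return w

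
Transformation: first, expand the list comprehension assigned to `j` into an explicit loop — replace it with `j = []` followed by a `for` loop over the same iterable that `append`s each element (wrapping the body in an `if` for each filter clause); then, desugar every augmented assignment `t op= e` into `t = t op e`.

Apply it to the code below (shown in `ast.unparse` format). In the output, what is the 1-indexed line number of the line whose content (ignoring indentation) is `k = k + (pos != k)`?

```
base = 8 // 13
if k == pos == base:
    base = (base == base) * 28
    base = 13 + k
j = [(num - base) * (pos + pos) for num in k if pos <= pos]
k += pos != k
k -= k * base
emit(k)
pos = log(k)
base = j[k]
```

Transformed code:
base = 8 // 13
if k == pos == base:
    base = (base == base) * 28
    base = 13 + k
j = []
for num in k:
    if pos <= pos:
        j.append((num - base) * (pos + pos))
k = k + (pos != k)
k = k - k * base
emit(k)
pos = log(k)
base = j[k]

9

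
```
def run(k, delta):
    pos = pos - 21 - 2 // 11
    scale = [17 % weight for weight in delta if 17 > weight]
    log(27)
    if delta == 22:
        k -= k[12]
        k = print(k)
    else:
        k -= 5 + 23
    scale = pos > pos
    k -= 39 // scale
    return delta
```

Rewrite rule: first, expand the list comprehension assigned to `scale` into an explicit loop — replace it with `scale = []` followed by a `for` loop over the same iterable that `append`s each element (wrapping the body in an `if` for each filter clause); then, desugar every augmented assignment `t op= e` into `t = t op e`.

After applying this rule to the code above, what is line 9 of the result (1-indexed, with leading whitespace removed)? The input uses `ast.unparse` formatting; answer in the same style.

k = k - k[12]

Transformed code:
def run(k, delta):
    pos = pos - 21 - 2 // 11
    scale = []
    for weight in delta:
        if 17 > weight:
            scale.append(17 % weight)
    log(27)
    if delta == 22:
        k = k - k[12]
        k = print(k)
    else:
        k = k - (5 + 23)
    scale = pos > pos
    k = k - 39 // scale
    return delta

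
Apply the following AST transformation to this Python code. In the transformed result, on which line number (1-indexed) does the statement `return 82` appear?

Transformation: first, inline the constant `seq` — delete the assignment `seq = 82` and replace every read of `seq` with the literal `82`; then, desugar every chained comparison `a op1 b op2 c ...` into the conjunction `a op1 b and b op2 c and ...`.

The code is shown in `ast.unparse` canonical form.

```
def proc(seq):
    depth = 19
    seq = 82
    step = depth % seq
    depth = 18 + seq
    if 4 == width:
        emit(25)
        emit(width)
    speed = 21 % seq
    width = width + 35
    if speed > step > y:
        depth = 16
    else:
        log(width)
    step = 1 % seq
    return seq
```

Transformed code:
def proc(seq):
    depth = 19
    step = depth % 82
    depth = 18 + 82
    if 4 == width:
        emit(25)
        emit(width)
    speed = 21 % 82
    width = width + 35
    if speed > step and step > y:
        depth = 16
    else:
        log(width)
    step = 1 % 82
    return 82

15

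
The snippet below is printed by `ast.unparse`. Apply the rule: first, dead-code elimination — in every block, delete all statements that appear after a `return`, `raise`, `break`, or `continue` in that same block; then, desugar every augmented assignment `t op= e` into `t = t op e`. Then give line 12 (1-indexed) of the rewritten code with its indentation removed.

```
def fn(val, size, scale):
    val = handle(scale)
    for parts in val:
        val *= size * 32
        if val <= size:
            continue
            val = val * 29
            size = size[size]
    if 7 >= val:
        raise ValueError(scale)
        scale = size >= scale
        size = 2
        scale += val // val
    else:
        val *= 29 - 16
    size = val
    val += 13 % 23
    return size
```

Transformed code:
def fn(val, size, scale):
    val = handle(scale)
    for parts in val:
        val = val * (size * 32)
        if val <= size:
            continue
    if 7 >= val:
        raise ValueError(scale)
    else:
        val = val * (29 - 16)
    size = val
    val = val + 13 % 23
    return size

val = val + 13 % 23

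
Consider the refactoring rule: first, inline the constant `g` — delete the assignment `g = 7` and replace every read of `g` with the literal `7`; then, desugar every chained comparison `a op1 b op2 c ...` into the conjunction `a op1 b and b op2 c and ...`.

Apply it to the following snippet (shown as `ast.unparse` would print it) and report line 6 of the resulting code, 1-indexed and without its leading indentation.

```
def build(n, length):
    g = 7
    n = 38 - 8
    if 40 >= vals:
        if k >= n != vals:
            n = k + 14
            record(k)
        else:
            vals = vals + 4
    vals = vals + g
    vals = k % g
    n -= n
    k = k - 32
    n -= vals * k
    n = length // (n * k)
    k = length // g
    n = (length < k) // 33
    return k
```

record(k)

Transformed code:
def build(n, length):
    n = 38 - 8
    if 40 >= vals:
        if k >= n and n != vals:
            n = k + 14
            record(k)
        else:
            vals = vals + 4
    vals = vals + 7
    vals = k % 7
    n -= n
    k = k - 32
    n -= vals * k
    n = length // (n * k)
    k = length // 7
    n = (length < k) // 33
    return k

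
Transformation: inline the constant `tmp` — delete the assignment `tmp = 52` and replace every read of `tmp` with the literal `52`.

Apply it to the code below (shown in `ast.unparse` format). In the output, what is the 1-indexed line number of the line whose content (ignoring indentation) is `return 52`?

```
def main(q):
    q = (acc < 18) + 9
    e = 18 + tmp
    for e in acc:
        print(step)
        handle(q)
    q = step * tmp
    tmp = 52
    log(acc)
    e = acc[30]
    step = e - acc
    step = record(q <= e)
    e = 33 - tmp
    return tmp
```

Transformed code:
def main(q):
    q = (acc < 18) + 9
    e = 18 + 52
    for e in acc:
        print(step)
        handle(q)
    q = step * 52
    log(acc)
    e = acc[30]
    step = e - acc
    step = record(q <= e)
    e = 33 - 52
    return 52

13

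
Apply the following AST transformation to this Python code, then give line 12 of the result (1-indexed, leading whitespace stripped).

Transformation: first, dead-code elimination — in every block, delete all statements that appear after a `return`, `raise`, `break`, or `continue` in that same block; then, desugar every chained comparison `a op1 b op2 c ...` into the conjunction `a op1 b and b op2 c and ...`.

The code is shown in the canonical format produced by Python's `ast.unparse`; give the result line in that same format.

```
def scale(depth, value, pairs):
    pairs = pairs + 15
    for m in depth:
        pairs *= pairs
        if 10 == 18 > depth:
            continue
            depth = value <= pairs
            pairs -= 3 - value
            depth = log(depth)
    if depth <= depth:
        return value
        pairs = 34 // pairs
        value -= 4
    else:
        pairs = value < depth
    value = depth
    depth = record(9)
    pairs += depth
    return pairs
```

Transformed code:
def scale(depth, value, pairs):
    pairs = pairs + 15
    for m in depth:
        pairs *= pairs
        if 10 == 18 and 18 > depth:
            continue
    if depth <= depth:
        return value
    else:
        pairs = value < depth
    value = depth
    depth = record(9)
    pairs += depth
    return pairs

depth = record(9)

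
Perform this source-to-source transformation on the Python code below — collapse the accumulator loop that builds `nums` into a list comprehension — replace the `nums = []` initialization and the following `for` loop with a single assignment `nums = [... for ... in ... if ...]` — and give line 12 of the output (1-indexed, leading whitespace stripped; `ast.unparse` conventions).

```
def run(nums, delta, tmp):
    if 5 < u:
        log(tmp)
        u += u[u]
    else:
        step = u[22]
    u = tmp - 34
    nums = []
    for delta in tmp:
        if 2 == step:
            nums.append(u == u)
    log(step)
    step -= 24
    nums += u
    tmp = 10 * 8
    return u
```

Transformed code:
def run(nums, delta, tmp):
    if 5 < u:
        log(tmp)
        u += u[u]
    else:
        step = u[22]
    u = tmp - 34
    nums = [u == u for delta in tmp if 2 == step]
    log(step)
    step -= 24
    nums += u
    tmp = 10 * 8
    return u

tmp = 10 * 8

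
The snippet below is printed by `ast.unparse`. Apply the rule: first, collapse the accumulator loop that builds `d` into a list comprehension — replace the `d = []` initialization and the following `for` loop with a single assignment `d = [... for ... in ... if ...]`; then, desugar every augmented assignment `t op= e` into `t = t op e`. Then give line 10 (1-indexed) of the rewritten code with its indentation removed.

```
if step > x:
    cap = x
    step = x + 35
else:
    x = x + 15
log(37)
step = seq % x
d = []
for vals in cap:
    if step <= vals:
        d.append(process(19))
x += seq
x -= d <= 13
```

x = x - (d <= 13)

Transformed code:
if step > x:
    cap = x
    step = x + 35
else:
    x = x + 15
log(37)
step = seq % x
d = [process(19) for vals in cap if step <= vals]
x = x + seq
x = x - (d <= 13)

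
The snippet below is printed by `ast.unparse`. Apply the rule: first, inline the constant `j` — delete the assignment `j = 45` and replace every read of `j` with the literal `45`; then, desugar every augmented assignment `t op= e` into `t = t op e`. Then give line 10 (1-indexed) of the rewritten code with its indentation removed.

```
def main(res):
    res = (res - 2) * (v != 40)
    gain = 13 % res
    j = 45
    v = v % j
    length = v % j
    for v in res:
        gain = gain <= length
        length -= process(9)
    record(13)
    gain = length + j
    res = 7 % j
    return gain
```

gain = length + 45

Transformed code:
def main(res):
    res = (res - 2) * (v != 40)
    gain = 13 % res
    v = v % 45
    length = v % 45
    for v in res:
        gain = gain <= length
        length = length - process(9)
    record(13)
    gain = length + 45
    res = 7 % 45
    return gain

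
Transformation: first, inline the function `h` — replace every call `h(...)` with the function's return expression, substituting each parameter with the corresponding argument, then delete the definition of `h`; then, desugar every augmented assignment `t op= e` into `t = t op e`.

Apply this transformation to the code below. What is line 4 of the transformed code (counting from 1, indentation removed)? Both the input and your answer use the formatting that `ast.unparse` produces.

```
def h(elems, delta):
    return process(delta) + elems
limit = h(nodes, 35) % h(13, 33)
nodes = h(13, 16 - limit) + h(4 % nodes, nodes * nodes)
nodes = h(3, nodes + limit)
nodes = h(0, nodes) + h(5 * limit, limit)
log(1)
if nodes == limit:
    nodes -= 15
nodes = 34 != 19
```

nodes = process(nodes) + 0 + (process(limit) + 5 * limit)

Transformed code:
limit = (process(35) + nodes) % (process(33) + 13)
nodes = process(16 - limit) + 13 + (process(nodes * nodes) + 4 % nodes)
nodes = process(nodes + limit) + 3
nodes = process(nodes) + 0 + (process(limit) + 5 * limit)
log(1)
if nodes == limit:
    nodes = nodes - 15
nodes = 34 != 19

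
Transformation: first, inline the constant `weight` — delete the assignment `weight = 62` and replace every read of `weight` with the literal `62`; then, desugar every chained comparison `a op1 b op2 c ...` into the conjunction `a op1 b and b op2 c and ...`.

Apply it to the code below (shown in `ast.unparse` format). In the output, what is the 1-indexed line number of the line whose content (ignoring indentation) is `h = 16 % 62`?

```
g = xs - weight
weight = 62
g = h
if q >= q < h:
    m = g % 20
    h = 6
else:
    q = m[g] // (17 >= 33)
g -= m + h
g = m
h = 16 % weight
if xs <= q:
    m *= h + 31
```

10

Transformed code:
g = xs - 62
g = h
if q >= q and q < h:
    m = g % 20
    h = 6
else:
    q = m[g] // (17 >= 33)
g -= m + h
g = m
h = 16 % 62
if xs <= q:
    m *= h + 31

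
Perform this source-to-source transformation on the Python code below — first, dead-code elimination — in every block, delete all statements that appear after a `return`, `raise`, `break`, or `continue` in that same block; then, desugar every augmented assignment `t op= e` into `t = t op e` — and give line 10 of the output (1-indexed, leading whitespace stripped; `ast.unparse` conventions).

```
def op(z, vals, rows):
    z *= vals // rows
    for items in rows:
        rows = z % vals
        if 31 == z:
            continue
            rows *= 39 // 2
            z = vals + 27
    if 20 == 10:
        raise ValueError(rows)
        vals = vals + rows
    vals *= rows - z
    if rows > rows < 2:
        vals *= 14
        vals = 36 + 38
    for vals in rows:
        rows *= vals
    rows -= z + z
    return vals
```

if rows > rows < 2:

Transformed code:
def op(z, vals, rows):
    z = z * (vals // rows)
    for items in rows:
        rows = z % vals
        if 31 == z:
            continue
    if 20 == 10:
        raise ValueError(rows)
    vals = vals * (rows - z)
    if rows > rows < 2:
        vals = vals * 14
        vals = 36 + 38
    for vals in rows:
        rows = rows * vals
    rows = rows - (z + z)
    return vals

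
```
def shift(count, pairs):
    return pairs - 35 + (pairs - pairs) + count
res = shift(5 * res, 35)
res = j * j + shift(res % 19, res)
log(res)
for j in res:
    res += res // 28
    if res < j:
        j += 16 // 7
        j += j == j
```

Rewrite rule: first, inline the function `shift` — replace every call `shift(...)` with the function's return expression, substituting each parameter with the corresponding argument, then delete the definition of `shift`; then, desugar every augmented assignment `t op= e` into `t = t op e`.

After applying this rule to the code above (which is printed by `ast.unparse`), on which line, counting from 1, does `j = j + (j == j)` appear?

Transformed code:
res = 35 - 35 + (35 - 35) + 5 * res
res = j * j + (res - 35 + (res - res) + res % 19)
log(res)
for j in res:
    res = res + res // 28
    if res < j:
        j = j + 16 // 7
        j = j + (j == j)

8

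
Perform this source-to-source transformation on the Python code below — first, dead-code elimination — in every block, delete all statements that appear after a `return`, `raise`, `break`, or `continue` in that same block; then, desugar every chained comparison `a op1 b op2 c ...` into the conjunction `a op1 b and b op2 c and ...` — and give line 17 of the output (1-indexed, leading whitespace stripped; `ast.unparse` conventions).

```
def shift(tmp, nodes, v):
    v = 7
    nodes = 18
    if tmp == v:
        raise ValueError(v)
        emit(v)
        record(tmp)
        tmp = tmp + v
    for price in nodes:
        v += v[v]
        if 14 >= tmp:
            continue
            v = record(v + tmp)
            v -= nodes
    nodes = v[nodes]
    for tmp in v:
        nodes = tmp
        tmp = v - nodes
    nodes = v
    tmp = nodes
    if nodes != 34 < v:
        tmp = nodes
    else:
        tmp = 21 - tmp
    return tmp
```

Transformed code:
def shift(tmp, nodes, v):
    v = 7
    nodes = 18
    if tmp == v:
        raise ValueError(v)
    for price in nodes:
        v += v[v]
        if 14 >= tmp:
            continue
    nodes = v[nodes]
    for tmp in v:
        nodes = tmp
        tmp = v - nodes
    nodes = v
    tmp = nodes
    if nodes != 34 and 34 < v:
        tmp = nodes
    else:
        tmp = 21 - tmp
    return tmp

tmp = nodes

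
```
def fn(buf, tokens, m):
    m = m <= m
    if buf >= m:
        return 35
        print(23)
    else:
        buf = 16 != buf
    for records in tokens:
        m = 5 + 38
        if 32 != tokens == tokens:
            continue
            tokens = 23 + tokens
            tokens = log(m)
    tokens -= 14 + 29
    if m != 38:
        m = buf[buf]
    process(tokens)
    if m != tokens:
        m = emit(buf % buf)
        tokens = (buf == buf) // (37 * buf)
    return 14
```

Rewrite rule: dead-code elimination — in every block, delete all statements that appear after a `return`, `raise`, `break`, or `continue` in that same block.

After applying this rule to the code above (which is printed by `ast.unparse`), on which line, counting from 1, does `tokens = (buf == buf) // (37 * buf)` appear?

17

Transformed code:
def fn(buf, tokens, m):
    m = m <= m
    if buf >= m:
        return 35
    else:
        buf = 16 != buf
    for records in tokens:
        m = 5 + 38
        if 32 != tokens == tokens:
            continue
    tokens -= 14 + 29
    if m != 38:
        m = buf[buf]
    process(tokens)
    if m != tokens:
        m = emit(buf % buf)
        tokens = (buf == buf) // (37 * buf)
    return 14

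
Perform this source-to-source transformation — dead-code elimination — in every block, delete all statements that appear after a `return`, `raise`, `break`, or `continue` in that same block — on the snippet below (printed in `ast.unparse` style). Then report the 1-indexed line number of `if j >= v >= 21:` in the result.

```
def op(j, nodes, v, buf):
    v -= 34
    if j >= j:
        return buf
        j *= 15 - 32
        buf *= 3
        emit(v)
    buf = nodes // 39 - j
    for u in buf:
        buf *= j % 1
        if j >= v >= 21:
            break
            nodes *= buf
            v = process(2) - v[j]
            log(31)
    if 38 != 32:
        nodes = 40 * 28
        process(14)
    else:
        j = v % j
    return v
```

8

Transformed code:
def op(j, nodes, v, buf):
    v -= 34
    if j >= j:
        return buf
    buf = nodes // 39 - j
    for u in buf:
        buf *= j % 1
        if j >= v >= 21:
            break
    if 38 != 32:
        nodes = 40 * 28
        process(14)
    else:
        j = v % j
    return v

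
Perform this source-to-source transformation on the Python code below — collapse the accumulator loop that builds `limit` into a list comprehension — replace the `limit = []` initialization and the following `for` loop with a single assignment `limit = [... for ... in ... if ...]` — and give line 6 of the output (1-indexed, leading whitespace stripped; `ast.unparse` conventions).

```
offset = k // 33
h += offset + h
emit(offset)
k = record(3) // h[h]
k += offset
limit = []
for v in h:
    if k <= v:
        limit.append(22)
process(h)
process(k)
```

Transformed code:
offset = k // 33
h += offset + h
emit(offset)
k = record(3) // h[h]
k += offset
limit = [22 for v in h if k <= v]
process(h)
process(k)

limit = [22 for v in h if k <= v]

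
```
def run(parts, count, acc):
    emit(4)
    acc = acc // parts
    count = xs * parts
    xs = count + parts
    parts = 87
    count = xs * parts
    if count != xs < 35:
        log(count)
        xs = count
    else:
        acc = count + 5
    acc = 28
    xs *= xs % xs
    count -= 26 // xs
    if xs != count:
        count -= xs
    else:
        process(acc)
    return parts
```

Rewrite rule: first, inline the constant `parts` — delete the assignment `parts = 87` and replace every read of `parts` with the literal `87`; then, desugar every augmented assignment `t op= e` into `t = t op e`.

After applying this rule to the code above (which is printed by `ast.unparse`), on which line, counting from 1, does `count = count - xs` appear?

Transformed code:
def run(parts, count, acc):
    emit(4)
    acc = acc // 87
    count = xs * 87
    xs = count + 87
    count = xs * 87
    if count != xs < 35:
        log(count)
        xs = count
    else:
        acc = count + 5
    acc = 28
    xs = xs * (xs % xs)
    count = count - 26 // xs
    if xs != count:
        count = count - xs
    else:
        process(acc)
    return 87

16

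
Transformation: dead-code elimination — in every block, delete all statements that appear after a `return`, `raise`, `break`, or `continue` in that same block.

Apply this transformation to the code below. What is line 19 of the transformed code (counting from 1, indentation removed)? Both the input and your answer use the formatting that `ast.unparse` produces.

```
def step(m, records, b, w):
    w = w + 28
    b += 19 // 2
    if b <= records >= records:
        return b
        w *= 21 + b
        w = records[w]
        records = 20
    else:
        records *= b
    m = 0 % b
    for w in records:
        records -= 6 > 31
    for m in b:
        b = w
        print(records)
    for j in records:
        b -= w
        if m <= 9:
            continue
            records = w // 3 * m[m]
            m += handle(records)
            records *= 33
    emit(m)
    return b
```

return b

Transformed code:
def step(m, records, b, w):
    w = w + 28
    b += 19 // 2
    if b <= records >= records:
        return b
    else:
        records *= b
    m = 0 % b
    for w in records:
        records -= 6 > 31
    for m in b:
        b = w
        print(records)
    for j in records:
        b -= w
        if m <= 9:
            continue
    emit(m)
    return b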